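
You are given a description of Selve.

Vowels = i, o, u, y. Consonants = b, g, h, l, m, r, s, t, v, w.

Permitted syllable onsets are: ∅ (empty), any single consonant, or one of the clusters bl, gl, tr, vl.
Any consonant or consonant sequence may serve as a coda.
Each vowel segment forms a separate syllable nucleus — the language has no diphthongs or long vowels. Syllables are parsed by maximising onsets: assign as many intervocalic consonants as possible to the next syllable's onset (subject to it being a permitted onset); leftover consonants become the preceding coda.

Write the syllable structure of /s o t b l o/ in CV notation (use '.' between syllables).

CVC.CCV

Vowels present: o, o; each is a nucleus, giving 2 syllables.
V1 /o/ – V2 /o/: /tbl/ splits as /t/ + /bl/ (/bl/ is the longest suffix that is a licit onset).
Putting it together: sot.blo.
Mapping each syllable to C/V: /sot/ → CVC, /blo/ → CCV.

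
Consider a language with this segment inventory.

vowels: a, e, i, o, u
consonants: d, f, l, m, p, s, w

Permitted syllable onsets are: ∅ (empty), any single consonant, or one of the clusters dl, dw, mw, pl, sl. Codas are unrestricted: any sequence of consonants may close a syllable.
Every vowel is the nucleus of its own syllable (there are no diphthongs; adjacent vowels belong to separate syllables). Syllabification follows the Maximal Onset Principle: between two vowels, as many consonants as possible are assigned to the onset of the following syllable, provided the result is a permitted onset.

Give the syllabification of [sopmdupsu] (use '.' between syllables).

Nuclei (vowels): o, u, u → 3 syllables.
V1 /o/ – V2 /u/: /pmd/; trying suffixes from longest down, /d/ is the first permitted one, so coda /pm/ | onset /d/.
V2 /u/ – V3 /u/: /ps/ — longest licit onset from the right is /s/, leaving /p/ as coda.

sopm.dup.su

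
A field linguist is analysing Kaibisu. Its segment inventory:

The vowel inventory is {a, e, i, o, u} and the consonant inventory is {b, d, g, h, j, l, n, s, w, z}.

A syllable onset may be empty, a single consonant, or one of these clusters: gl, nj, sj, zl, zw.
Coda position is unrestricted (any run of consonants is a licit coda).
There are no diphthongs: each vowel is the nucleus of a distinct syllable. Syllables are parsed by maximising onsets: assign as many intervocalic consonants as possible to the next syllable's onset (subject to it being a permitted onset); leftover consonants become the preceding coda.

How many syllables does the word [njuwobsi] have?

3

The vowels are u, o, i — 3 nuclei, so 3 syllables.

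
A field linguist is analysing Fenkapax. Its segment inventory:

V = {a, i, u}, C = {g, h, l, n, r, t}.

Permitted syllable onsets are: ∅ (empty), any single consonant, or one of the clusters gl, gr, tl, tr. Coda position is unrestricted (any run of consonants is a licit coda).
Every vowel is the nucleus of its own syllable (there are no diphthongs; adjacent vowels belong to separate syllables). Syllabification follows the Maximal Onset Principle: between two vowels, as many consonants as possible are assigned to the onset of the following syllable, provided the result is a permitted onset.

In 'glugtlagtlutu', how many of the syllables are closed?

2

The vowels are u, a, u, u — 4 nuclei, so 4 syllables.
Between /u/ (V1) and /a/ (V2): /gtl/ splits as /g/ + /tl/ (/tl/ is the longest suffix that is a licit onset).
Between /a/ (V2) and /u/ (V3): /gtl/ splits as /g/ + /tl/ (/tl/ is the longest suffix that is a licit onset).
Between /u/ (V3) and /u/ (V4): /t/ → onset of the next syllable (single consonants are always licit onsets).
Syllabification: glug.tlag.tlu.tu.
Classifying each syllable: /glug/ (closed), /tlag/ (closed), /tlu/ (open), /tu/ (open).
Closed syllables: 2.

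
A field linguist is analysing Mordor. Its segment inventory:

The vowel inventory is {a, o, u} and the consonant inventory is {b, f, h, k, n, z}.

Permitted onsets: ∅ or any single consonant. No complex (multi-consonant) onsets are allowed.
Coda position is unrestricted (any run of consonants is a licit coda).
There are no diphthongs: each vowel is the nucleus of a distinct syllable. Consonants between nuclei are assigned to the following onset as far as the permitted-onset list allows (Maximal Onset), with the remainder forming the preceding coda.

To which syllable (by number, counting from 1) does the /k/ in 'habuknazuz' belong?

The vowels are a, u, a, u — 4 nuclei, so 4 syllables.
/a…u/ gap (V1→V2): /b/ → onset of the next syllable (single consonants are always licit onsets).
/u…a/ gap (V2→V3): /kn/; trying suffixes from longest down, /n/ is the first permitted one, so coda /k/ | onset /n/.
/a…u/ gap (V3→V4): just /z/ — single C goes to the following onset.
Syllabification: ha.buk.na.zuz.
The /k/ is in the coda of syllable 2 (/buk/).

2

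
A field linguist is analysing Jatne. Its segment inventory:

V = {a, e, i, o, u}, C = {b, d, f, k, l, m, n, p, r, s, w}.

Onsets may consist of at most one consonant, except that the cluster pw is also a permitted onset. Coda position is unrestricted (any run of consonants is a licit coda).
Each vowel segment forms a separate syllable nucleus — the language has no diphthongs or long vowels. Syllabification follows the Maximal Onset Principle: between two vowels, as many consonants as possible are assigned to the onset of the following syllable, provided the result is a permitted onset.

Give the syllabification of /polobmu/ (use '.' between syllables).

po.lob.mu

Nuclei (vowels): o, o, u → 3 syllables.
V1 /o/ – V2 /o/: just /l/ — single C goes to the following onset.
V2 /o/ – V3 /u/: /bm/ — longest licit onset from the right is /m/, leaving /b/ as coda.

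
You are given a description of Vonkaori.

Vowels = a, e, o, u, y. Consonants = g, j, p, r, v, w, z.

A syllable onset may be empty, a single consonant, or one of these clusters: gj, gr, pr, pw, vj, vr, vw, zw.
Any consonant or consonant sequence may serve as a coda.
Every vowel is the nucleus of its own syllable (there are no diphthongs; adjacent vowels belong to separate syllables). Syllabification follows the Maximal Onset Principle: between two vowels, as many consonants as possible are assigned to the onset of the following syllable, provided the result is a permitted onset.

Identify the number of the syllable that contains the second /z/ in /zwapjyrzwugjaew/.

3

The vowels are a, y, u, a, e — 5 nuclei, so 5 syllables.
Between /a/ (V1) and /y/ (V2): /pj/ — longest licit onset from the right is /j/, leaving /p/ as coda.
Between /y/ (V2) and /u/ (V3): /rzw/ — longest licit onset from the right is /zw/, leaving /r/ as coda.
Between /u/ (V3) and /a/ (V4): /gj/ is a licit onset in full, so it all attaches to the next syllable.
Between /a/ (V4) and /e/ (V5): nothing intervenes; syllable break is V.V.
Putting it together: zwap.jyr.zwu.gja.ew.
The second /z/ is in the onset of syllable 3 (/zwu/).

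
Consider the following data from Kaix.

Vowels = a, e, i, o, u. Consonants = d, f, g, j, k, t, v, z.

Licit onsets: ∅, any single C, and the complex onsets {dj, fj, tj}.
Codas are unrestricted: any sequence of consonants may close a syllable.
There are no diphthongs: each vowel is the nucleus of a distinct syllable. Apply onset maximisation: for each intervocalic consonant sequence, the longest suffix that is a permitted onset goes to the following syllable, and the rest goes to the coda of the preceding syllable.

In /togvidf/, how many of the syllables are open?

0

Vowels present: o, i; each is a nucleus, giving 2 syllables.
/o…i/ gap (V1→V2): /gv/ — longest licit onset from the right is /v/, leaving /g/ as coda.
Putting it together: tog.vidf.
Classifying each syllable: /tog/ (closed), /vidf/ (closed).
Open syllables: 0.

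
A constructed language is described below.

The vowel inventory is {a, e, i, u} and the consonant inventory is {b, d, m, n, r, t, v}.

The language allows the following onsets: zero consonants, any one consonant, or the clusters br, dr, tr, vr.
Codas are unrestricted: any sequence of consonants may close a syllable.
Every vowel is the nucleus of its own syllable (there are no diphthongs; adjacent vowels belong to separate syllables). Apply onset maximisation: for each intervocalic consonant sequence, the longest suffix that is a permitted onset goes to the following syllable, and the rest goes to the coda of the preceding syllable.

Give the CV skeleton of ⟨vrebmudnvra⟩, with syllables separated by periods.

The vowels are e, u, a — 3 nuclei, so 3 syllables.
/e…u/ gap (V1→V2): /bm/; trying suffixes from longest down, /m/ is the first permitted one, so coda /b/ | onset /m/.
/u…a/ gap (V2→V3): /dnvr/ splits as /dn/ + /vr/ (/vr/ is the longest suffix that is a licit onset).
So the parse is vreb.mudn.vra.
Mapping each syllable to C/V: /vreb/ → CCVC, /mudn/ → CVCC, /vra/ → CCV.

CCVC.CVCC.CCV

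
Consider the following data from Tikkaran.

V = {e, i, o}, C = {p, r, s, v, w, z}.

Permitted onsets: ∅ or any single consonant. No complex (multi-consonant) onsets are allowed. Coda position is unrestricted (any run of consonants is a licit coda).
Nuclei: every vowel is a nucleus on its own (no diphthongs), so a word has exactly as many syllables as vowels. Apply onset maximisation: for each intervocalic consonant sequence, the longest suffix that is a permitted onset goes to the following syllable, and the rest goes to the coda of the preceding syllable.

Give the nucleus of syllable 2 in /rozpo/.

o

Vowels present: o, o; each is a nucleus, giving 2 syllables.
The second nucleus (vowel 2 from the left) is /o/.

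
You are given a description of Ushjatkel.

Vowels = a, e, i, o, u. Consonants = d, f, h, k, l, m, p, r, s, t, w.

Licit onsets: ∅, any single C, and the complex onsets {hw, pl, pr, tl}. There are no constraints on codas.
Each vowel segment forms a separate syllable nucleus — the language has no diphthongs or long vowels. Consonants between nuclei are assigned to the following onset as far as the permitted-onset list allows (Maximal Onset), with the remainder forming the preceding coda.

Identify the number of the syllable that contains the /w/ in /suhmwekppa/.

Nuclei (vowels): u, e, a → 3 syllables.
V1 /u/ – V2 /e/: cluster /hmw/ — the longest permitted-onset suffix is /w/; onset = /w/, preceding coda = /hm/.
V2 /e/ – V3 /a/: /kpp/; trying suffixes from longest down, /p/ is the first permitted one, so coda /kp/ | onset /p/.
So the parse is suhm.wekp.pa.
The /w/ is in the onset of syllable 2 (/wekp/).

2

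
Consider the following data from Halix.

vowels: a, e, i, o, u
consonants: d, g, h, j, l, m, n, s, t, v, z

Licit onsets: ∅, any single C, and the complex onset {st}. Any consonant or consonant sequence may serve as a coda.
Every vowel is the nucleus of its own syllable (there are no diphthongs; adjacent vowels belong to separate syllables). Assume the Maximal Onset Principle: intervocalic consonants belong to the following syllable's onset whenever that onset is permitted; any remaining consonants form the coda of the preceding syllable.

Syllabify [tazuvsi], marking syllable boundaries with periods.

Vowels present: a, u, i; each is a nucleus, giving 3 syllables.
V1 /a/ – V2 /u/: /z/ is a single consonant, so it becomes the next onset.
V2 /u/ – V3 /i/: /vs/; trying suffixes from longest down, /s/ is the first permitted one, so coda /v/ | onset /s/.

ta.zuv.si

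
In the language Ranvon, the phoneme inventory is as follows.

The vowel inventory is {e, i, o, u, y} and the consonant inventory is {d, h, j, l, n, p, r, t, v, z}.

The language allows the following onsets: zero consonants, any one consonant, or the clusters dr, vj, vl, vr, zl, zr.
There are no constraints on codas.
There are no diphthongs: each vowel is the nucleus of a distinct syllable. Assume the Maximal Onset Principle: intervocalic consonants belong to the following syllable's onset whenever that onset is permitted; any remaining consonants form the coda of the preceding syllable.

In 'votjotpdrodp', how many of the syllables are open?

0

Nuclei (vowels): o, o, o → 3 syllables.
Between /o/ (V1) and /o/ (V2): cluster /tj/ — the longest permitted-onset suffix is /j/; onset = /j/, preceding coda = /t/.
Between /o/ (V2) and /o/ (V3): /tpdr/; trying suffixes from longest down, /dr/ is the first permitted one, so coda /tp/ | onset /dr/.
Putting it together: vot.jotp.drodp.
Classifying each syllable: /vot/ (closed), /jotp/ (closed), /drodp/ (closed).
Open syllables: 0.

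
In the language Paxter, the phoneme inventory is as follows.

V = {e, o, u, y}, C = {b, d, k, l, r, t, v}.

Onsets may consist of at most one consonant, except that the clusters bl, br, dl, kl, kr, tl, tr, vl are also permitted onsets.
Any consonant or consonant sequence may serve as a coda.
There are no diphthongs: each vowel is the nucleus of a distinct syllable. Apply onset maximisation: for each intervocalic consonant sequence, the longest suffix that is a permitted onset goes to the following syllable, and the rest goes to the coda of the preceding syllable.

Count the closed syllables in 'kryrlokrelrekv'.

3

Vowels present: y, o, e, e; each is a nucleus, giving 4 syllables.
σ1/σ2 boundary: /rl/; trying suffixes from longest down, /l/ is the first permitted one, so coda /r/ | onset /l/.
σ2/σ3 boundary: /kr/ is a licit onset in full, so it all attaches to the next syllable.
σ3/σ4 boundary: /lr/ splits as /l/ + /r/ (/r/ is the longest suffix that is a licit onset).
Syllabification: kryr.lo.krel.rekv.
Classifying each syllable: /kryr/ (closed), /lo/ (open), /krel/ (closed), /rekv/ (closed).
Closed syllables: 3.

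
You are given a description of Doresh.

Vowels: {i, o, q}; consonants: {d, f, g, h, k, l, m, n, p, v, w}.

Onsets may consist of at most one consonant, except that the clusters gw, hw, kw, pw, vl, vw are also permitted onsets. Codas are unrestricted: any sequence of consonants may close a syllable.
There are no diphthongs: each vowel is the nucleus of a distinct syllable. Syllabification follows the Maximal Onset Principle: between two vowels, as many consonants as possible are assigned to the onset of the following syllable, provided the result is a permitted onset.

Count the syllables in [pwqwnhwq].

2

The vowels are q, q — 2 nuclei, so 2 syllables.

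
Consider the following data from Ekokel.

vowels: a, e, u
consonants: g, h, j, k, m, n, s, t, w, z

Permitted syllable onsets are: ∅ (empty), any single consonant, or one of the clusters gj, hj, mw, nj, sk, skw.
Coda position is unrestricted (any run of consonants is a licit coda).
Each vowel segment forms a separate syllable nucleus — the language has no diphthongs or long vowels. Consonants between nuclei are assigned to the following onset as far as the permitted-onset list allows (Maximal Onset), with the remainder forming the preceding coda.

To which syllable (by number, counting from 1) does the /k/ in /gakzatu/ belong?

The vowels are a, a, u — 3 nuclei, so 3 syllables.
/a…a/ gap (V1→V2): cluster /kz/ — the longest permitted-onset suffix is /z/; onset = /z/, preceding coda = /k/.
/a…u/ gap (V2→V3): /t/ → onset of the next syllable (single consonants are always licit onsets).
Syllabification: gak.za.tu.
The /k/ is in the coda of syllable 1 (/gak/).

1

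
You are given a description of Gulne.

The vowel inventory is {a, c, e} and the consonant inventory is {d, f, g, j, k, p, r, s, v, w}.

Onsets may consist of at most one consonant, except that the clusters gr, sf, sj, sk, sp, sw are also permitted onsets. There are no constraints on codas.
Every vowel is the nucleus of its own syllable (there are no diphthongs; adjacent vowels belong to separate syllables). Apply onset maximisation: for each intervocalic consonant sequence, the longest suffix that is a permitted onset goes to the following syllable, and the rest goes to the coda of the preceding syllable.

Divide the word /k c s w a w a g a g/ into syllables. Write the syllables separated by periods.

kc.swa.wa.gag

Nuclei (vowels): c, a, a, a → 4 syllables.
V1 /c/ – V2 /a/: /sw/ — entire cluster is a permitted onset → onset /sw/, coda ∅.
V2 /a/ – V3 /a/: /w/ is a single consonant, so it becomes the next onset.
V3 /a/ – V4 /a/: just /g/ — single C goes to the following onset.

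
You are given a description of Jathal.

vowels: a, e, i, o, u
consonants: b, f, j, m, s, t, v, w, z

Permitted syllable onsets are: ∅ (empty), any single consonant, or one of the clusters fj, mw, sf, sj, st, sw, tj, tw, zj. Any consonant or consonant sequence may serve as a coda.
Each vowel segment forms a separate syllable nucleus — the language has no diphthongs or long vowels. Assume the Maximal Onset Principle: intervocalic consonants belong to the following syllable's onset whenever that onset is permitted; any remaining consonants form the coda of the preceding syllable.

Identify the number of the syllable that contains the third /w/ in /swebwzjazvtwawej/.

Vowels present: e, a, a, e; each is a nucleus, giving 4 syllables.
Between /e/ (V1) and /a/ (V2): /bwzj/ splits as /bw/ + /zj/ (/zj/ is the longest suffix that is a licit onset).
Between /a/ (V2) and /a/ (V3): cluster /zvtw/ — the longest permitted-onset suffix is /tw/; onset = /tw/, preceding coda = /zv/.
Between /a/ (V3) and /e/ (V4): just /w/ — single C goes to the following onset.
Putting it together: swebw.zjazv.twa.wej.
The third /w/ is in the onset of syllable 3 (/twa/).

3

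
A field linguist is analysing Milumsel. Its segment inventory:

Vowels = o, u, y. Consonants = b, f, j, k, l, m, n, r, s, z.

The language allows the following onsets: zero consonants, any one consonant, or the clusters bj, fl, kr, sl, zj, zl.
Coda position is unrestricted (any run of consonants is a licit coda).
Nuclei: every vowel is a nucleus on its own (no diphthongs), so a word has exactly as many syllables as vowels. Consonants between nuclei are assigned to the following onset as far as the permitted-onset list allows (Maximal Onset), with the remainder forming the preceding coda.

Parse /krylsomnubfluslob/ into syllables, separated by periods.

The vowels are y, o, u, u, o — 5 nuclei, so 5 syllables.
Between /y/ (V1) and /o/ (V2): /ls/ — longest licit onset from the right is /s/, leaving /l/ as coda.
Between /o/ (V2) and /u/ (V3): /mn/ splits as /m/ + /n/ (/n/ is the longest suffix that is a licit onset).
Between /u/ (V3) and /u/ (V4): /bfl/; trying suffixes from longest down, /fl/ is the first permitted one, so coda /b/ | onset /fl/.
Between /u/ (V4) and /o/ (V5): /sl/ — entire cluster is a permitted onset → onset /sl/, coda ∅.

kryl.som.nub.flu.slob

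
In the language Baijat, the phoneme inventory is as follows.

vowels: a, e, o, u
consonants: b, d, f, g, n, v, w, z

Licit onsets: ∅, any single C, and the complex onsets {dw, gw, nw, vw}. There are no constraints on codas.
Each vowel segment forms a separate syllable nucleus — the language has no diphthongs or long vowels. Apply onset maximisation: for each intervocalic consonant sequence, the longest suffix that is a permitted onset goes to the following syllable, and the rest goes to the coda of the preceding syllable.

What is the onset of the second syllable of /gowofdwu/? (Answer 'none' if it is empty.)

w

Vowels present: o, o, u; each is a nucleus, giving 3 syllables.
V1 /o/ – V2 /o/: /w/ → onset of the next syllable (single consonants are always licit onsets).
V2 /o/ – V3 /u/: /fdw/; trying suffixes from longest down, /dw/ is the first permitted one, so coda /f/ | onset /dw/.
Result: go.wof.dwu.
Syllable 2 is /wof/: onset /w/, nucleus /o/, coda /f/.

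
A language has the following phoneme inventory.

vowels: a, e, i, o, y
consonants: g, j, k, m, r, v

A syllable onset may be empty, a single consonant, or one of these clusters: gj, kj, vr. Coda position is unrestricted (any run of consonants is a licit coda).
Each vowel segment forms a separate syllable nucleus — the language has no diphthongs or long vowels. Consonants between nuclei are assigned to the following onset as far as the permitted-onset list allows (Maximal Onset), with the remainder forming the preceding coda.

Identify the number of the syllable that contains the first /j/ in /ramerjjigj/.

2

Vowels present: a, e, i; each is a nucleus, giving 3 syllables.
/a…e/ gap (V1→V2): /m/ → onset of the next syllable (single consonants are always licit onsets).
/e…i/ gap (V2→V3): /rjj/; trying suffixes from longest down, /j/ is the first permitted one, so coda /rj/ | onset /j/.
Result: ra.merj.jigj.
The first /j/ is in the coda of syllable 2 (/merj/).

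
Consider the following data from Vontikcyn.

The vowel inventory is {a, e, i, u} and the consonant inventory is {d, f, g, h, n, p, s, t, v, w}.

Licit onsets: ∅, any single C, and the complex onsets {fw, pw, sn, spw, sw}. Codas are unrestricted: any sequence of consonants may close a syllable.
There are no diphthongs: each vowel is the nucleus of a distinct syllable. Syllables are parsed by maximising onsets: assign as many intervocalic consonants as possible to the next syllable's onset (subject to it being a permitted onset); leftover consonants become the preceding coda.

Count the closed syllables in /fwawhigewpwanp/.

3

Nuclei (vowels): a, i, e, a → 4 syllables.
σ1/σ2 boundary: /wh/ — longest licit onset from the right is /h/, leaving /w/ as coda.
σ2/σ3 boundary: just /g/ — single C goes to the following onset.
σ3/σ4 boundary: cluster /wpw/ — the longest permitted-onset suffix is /pw/; onset = /pw/, preceding coda = /w/.
Result: fwaw.hi.gew.pwanp.
Classifying each syllable: /fwaw/ (closed), /hi/ (open), /gew/ (closed), /pwanp/ (closed).
Closed syllables: 3.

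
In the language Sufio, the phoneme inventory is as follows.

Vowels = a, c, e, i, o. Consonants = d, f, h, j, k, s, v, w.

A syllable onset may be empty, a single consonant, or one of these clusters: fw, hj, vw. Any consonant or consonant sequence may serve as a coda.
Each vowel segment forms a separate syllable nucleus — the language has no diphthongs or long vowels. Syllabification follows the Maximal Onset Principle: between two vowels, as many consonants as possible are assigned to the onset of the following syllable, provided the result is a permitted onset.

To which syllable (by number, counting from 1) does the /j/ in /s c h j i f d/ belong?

2

Nuclei (vowels): c, i → 2 syllables.
σ1/σ2 boundary: /hj/ — entire cluster is a permitted onset → onset /hj/, coda ∅.
Syllabification: sc.hjifd.
The /j/ is in the onset of syllable 2 (/hjifd/).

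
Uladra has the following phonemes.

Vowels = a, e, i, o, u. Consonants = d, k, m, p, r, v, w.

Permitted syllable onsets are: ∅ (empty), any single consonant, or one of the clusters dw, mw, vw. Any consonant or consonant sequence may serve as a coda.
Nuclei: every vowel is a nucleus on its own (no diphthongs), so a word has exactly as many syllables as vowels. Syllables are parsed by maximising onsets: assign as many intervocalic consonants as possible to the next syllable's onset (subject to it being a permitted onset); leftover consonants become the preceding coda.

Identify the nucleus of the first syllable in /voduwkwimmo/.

The vowels are o, u, i, o — 4 nuclei, so 4 syllables.
The first nucleus (vowel 1 from the left) is /o/.

o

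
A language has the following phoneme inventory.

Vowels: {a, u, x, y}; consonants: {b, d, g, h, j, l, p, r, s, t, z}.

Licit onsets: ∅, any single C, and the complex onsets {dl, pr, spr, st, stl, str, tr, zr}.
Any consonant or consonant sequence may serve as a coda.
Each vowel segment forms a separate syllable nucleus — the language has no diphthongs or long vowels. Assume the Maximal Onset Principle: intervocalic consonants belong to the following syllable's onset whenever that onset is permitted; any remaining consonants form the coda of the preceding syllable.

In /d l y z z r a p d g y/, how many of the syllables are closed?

2

The vowels are y, a, y — 3 nuclei, so 3 syllables.
V1 /y/ – V2 /a/: cluster /zzr/ — the longest permitted-onset suffix is /zr/; onset = /zr/, preceding coda = /z/.
V2 /a/ – V3 /y/: /pdg/ splits as /pd/ + /g/ (/g/ is the longest suffix that is a licit onset).
Syllabification: dlyz.zrapd.gy.
Classifying each syllable: /dlyz/ (closed), /zrapd/ (closed), /gy/ (open).
Closed syllables: 2.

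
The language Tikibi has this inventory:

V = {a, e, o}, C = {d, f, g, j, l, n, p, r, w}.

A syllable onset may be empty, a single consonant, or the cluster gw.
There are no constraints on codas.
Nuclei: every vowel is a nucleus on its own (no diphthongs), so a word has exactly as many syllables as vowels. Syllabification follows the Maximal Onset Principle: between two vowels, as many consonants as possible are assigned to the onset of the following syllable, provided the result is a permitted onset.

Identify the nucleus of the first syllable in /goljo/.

o

The vowels are o, o — 2 nuclei, so 2 syllables.
The first nucleus (vowel 1 from the left) is /o/.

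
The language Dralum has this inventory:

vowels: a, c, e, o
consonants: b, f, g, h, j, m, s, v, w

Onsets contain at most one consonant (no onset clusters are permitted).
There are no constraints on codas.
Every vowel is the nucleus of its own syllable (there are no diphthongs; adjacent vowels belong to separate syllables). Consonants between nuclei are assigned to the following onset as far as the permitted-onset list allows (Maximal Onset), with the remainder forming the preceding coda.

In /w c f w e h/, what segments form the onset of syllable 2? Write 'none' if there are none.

Vowels present: c, e; each is a nucleus, giving 2 syllables.
Between /c/ (V1) and /e/ (V2): /fw/ splits as /f/ + /w/ (/w/ is the longest suffix that is a licit onset).
Putting it together: wcf.weh.
Syllable 2 is /weh/: onset /w/, nucleus /e/, coda /h/.

w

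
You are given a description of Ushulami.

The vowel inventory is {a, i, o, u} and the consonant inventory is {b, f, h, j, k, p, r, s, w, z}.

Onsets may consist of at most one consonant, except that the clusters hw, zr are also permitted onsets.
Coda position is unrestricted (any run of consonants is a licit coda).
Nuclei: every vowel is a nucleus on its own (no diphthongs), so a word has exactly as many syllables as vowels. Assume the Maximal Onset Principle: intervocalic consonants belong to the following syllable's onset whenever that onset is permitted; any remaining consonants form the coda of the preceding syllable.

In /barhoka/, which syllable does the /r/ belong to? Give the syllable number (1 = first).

1

Vowels present: a, o, a; each is a nucleus, giving 3 syllables.
Between /a/ (V1) and /o/ (V2): /rh/ — longest licit onset from the right is /h/, leaving /r/ as coda.
Between /o/ (V2) and /a/ (V3): /k/ → onset of the next syllable (single consonants are always licit onsets).
Putting it together: bar.ho.ka.
The /r/ is in the coda of syllable 1 (/bar/).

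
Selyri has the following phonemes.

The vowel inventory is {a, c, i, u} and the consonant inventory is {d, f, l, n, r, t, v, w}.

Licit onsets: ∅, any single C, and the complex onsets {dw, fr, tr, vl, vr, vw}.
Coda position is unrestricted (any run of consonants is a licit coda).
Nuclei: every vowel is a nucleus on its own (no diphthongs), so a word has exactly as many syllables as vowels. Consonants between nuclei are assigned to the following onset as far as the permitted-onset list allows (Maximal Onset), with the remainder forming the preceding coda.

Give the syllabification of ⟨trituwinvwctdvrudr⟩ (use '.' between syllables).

Vowels present: i, u, i, c, u; each is a nucleus, giving 5 syllables.
/i…u/ gap (V1→V2): /t/ is a single consonant, so it becomes the next onset.
/u…i/ gap (V2→V3): /w/ is a single consonant, so it becomes the next onset.
/i…c/ gap (V3→V4): /nvw/; trying suffixes from longest down, /vw/ is the first permitted one, so coda /n/ | onset /vw/.
/c…u/ gap (V4→V5): /tdvr/ — longest licit onset from the right is /vr/, leaving /td/ as coda.

tri.tu.win.vwctd.vrudr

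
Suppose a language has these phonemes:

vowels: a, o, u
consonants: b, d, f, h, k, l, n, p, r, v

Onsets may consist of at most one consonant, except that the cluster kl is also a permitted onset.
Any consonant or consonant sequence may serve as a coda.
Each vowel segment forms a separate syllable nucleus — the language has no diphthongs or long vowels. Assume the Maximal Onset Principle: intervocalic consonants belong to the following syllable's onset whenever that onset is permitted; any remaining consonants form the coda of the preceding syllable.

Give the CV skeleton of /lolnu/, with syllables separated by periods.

CVC.CV

The vowels are o, u — 2 nuclei, so 2 syllables.
/o…u/ gap (V1→V2): /ln/ splits as /l/ + /n/ (/n/ is the longest suffix that is a licit onset).
Syllabification: lol.nu.
Mapping each syllable to C/V: /lol/ → CVC, /nu/ → CV.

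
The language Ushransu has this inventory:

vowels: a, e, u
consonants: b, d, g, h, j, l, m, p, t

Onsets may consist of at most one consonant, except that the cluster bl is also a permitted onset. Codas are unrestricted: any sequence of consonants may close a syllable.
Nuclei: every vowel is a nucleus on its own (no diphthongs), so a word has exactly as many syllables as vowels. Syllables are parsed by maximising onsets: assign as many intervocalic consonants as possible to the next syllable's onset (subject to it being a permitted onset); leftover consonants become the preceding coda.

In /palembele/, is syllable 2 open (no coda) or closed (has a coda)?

Vowels present: a, e, e, e; each is a nucleus, giving 4 syllables.
V1 /a/ – V2 /e/: /l/ → onset of the next syllable (single consonants are always licit onsets).
V2 /e/ – V3 /e/: /mb/ — longest licit onset from the right is /b/, leaving /m/ as coda.
V3 /e/ – V4 /e/: /l/ is a single consonant, so it becomes the next onset.
Syllabification: pa.lem.be.le.
Syllable 2 is /lem/ with coda /m/, so it is closed.

closed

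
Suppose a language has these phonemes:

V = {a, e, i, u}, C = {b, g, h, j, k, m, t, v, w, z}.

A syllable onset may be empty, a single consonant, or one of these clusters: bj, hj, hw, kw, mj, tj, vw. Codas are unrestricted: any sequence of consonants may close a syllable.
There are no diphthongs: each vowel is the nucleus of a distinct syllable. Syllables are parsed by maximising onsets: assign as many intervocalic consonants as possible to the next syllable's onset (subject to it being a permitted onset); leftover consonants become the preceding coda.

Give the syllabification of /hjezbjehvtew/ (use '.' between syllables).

Nuclei (vowels): e, e, e → 3 syllables.
V1 /e/ – V2 /e/: /zbj/ splits as /z/ + /bj/ (/bj/ is the longest suffix that is a licit onset).
V2 /e/ – V3 /e/: /hvt/ splits as /hv/ + /t/ (/t/ is the longest suffix that is a licit onset).

hjez.bjehv.tew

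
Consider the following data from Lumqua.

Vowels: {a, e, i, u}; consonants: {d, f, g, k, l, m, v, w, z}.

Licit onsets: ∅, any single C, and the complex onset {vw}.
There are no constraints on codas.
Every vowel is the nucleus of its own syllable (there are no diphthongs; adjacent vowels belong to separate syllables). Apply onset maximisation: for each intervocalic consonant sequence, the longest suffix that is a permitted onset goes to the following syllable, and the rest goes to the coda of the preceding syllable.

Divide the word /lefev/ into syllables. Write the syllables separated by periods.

le.fev

Nuclei (vowels): e, e → 2 syllables.
V1 /e/ – V2 /e/: just /f/ — single C goes to the following onset.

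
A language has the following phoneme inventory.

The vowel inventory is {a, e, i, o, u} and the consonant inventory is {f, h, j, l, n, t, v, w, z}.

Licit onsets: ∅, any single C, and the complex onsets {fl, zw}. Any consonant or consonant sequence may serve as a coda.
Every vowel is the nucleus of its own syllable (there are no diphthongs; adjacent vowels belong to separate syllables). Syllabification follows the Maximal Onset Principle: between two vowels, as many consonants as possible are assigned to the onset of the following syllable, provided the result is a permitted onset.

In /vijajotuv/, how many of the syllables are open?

The vowels are i, a, o, u — 4 nuclei, so 4 syllables.
σ1/σ2 boundary: /j/ is a single consonant, so it becomes the next onset.
σ2/σ3 boundary: just /j/ — single C goes to the following onset.
σ3/σ4 boundary: /t/ → onset of the next syllable (single consonants are always licit onsets).
Result: vi.ja.jo.tuv.
Classifying each syllable: /vi/ (open), /ja/ (open), /jo/ (open), /tuv/ (closed).
Open syllables: 3.

3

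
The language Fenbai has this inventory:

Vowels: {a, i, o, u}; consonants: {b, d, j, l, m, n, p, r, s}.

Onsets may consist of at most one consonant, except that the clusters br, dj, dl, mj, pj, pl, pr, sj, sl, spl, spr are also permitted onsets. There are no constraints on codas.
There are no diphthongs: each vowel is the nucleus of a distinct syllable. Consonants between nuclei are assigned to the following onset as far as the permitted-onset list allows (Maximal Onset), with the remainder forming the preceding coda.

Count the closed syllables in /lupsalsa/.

2

The vowels are u, a, a — 3 nuclei, so 3 syllables.
/u…a/ gap (V1→V2): /ps/ — longest licit onset from the right is /s/, leaving /p/ as coda.
/a…a/ gap (V2→V3): /ls/ splits as /l/ + /s/ (/s/ is the longest suffix that is a licit onset).
Putting it together: lup.sal.sa.
Classifying each syllable: /lup/ (closed), /sal/ (closed), /sa/ (open).
Closed syllables: 2.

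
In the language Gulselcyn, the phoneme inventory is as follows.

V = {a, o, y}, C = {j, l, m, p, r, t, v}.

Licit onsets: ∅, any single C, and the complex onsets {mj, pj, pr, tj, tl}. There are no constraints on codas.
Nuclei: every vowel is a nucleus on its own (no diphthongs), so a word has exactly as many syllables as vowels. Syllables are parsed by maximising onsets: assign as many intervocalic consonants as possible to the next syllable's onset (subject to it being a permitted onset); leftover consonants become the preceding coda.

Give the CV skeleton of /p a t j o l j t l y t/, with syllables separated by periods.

CV.CCVCC.CCVC

The vowels are a, o, y — 3 nuclei, so 3 syllables.
σ1/σ2 boundary: cluster /tj/ — /tj/ is itself a permitted onset, so the whole cluster goes right; preceding coda = ∅.
σ2/σ3 boundary: cluster /ljtl/ — the longest permitted-onset suffix is /tl/; onset = /tl/, preceding coda = /lj/.
Syllabification: pa.tjolj.tlyt.
Mapping each syllable to C/V: /pa/ → CV, /tjolj/ → CCVCC, /tlyt/ → CCVC.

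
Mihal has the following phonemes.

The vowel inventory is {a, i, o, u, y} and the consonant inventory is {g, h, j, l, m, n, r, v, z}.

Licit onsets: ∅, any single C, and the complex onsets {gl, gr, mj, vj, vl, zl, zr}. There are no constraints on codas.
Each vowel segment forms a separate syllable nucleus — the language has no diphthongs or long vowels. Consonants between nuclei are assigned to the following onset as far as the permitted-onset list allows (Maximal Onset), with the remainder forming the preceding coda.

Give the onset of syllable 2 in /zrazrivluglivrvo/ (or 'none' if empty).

zr

Vowels present: a, i, u, i, o; each is a nucleus, giving 5 syllables.
σ1/σ2 boundary: /zr/ is a licit onset in full, so it all attaches to the next syllable.
σ2/σ3 boundary: cluster /vl/ — /vl/ is itself a permitted onset, so the whole cluster goes right; preceding coda = ∅.
σ3/σ4 boundary: /gl/ — entire cluster is a permitted onset → onset /gl/, coda ∅.
σ4/σ5 boundary: cluster /vrv/ — the longest permitted-onset suffix is /v/; onset = /v/, preceding coda = /vr/.
Result: zra.zri.vlu.glivr.vo.
Syllable 2 is /zri/: onset /zr/, nucleus /i/, coda ∅.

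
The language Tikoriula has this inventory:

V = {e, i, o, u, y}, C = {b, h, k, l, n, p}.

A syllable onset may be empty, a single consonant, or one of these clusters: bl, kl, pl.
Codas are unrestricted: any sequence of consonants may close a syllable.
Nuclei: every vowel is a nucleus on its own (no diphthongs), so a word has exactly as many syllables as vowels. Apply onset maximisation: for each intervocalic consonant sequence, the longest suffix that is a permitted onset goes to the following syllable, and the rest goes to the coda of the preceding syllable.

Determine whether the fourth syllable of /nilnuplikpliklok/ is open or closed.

open

Vowels present: i, u, i, i, o; each is a nucleus, giving 5 syllables.
σ1/σ2 boundary: cluster /ln/ — the longest permitted-onset suffix is /n/; onset = /n/, preceding coda = /l/.
σ2/σ3 boundary: cluster /pl/ — /pl/ is itself a permitted onset, so the whole cluster goes right; preceding coda = ∅.
σ3/σ4 boundary: /kpl/ splits as /k/ + /pl/ (/pl/ is the longest suffix that is a licit onset).
σ4/σ5 boundary: /kl/ — entire cluster is a permitted onset → onset /kl/, coda ∅.
Syllabification: nil.nu.plik.pli.klok.
Syllable 4 is /pli/; it ends in its nucleus with no coda, so it is open.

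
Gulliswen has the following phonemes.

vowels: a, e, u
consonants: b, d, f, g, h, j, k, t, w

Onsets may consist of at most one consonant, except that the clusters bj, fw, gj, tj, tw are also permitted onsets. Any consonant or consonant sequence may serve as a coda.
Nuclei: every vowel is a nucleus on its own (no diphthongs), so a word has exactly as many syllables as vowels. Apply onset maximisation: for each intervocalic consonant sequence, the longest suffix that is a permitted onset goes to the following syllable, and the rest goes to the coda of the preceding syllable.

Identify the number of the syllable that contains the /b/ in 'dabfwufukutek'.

1

Vowels present: a, u, u, u, e; each is a nucleus, giving 5 syllables.
σ1/σ2 boundary: /bfw/ splits as /b/ + /fw/ (/fw/ is the longest suffix that is a licit onset).
σ2/σ3 boundary: /f/ is a single consonant, so it becomes the next onset.
σ3/σ4 boundary: /k/ → onset of the next syllable (single consonants are always licit onsets).
σ4/σ5 boundary: /t/ → onset of the next syllable (single consonants are always licit onsets).
Putting it together: dab.fwu.fu.ku.tek.
The /b/ is in the coda of syllable 1 (/dab/).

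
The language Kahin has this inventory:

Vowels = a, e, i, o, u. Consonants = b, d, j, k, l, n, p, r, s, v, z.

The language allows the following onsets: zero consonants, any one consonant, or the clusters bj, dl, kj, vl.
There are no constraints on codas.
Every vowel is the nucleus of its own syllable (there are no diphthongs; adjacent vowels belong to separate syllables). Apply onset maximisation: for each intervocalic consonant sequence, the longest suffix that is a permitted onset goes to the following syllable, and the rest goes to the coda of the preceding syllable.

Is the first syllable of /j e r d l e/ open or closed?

closed

The vowels are e, e — 2 nuclei, so 2 syllables.
Between /e/ (V1) and /e/ (V2): /rdl/ — longest licit onset from the right is /dl/, leaving /r/ as coda.
So the parse is jer.dle.
Syllable 1 is /jer/ with coda /r/, so it is closed.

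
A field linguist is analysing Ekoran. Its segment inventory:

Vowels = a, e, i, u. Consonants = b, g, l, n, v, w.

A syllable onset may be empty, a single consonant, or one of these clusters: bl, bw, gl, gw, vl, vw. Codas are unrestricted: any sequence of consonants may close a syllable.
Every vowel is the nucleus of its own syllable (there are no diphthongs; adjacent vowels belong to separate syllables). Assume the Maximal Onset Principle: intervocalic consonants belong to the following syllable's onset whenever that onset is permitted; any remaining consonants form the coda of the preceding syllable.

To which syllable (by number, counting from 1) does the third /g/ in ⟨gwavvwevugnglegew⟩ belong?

The vowels are a, e, u, e, e — 5 nuclei, so 5 syllables.
/a…e/ gap (V1→V2): /vvw/ splits as /v/ + /vw/ (/vw/ is the longest suffix that is a licit onset).
/e…u/ gap (V2→V3): just /v/ — single C goes to the following onset.
/u…e/ gap (V3→V4): cluster /gngl/ — the longest permitted-onset suffix is /gl/; onset = /gl/, preceding coda = /gn/.
/e…e/ gap (V4→V5): /g/ is a single consonant, so it becomes the next onset.
Syllabification: gwav.vwe.vugn.gle.gew.
The third /g/ is in the onset of syllable 4 (/gle/).

4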